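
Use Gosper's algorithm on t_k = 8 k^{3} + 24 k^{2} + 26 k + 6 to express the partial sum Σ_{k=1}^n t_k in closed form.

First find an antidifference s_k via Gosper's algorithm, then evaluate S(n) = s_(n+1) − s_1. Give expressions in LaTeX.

S(n) = n \left(2 n^{3} + 12 n^{2} + 27 n + 23\right)

Ratio r(k) = (4*k**3 + 24*k**2 + 49*k + 32)/(4*k**3 + 12*k**2 + 13*k + 3).
Factor: A=1; B=1; C=k**3 + 3*k**2 + 13*k/4 + 3/4.
Set up (1)·f(k+1) − (1)·f(k) − (k**3 + 3*k**2 + 13*k/4 + 3/4) = 0.
Degrees (0,0,3) ⇒ d ≤ 4.
Coefficient equations give f(k) = k*(2*k**3 + 4*k**2 + 3*k - 3)/8.
So s_k = (B(k−1)f/C)·t_k = (k*(2*k**3 + 4*k**2 + 3*k - 3)/(2*(4*k**3 + 12*k**2 + 13*k + 3)))·t_k = k*(2*k**3 + 4*k**2 + 3*k - 3).
s_(k+1) − s_k = 8*k**3 + 24*k**2 + 26*k + 6 = t_k.
s_(n+1) = 2*n**4 + 12*n**3 + 27*n**2 + 23*n + 6 and s_(1) = 6, so S(n) = n*(2*n**3 + 12*n**2 + 27*n + 23).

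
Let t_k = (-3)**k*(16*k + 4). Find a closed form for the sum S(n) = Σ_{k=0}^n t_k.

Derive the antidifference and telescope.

S(n) = 12*(-3)**n*n + 6*(-3)**n - 2

Ratio r(k) = 3*(-4*k - 5)/(4*k + 1).
A = -3, B = 1, C = k + 1/4.
Solve (-3)·f(k+1) − (1)·f(k) = k + 1/4.
Degrees (0,0,1) ⇒ d ≤ 1.
Solve for f: f(k) = -(2*k - 1)/8 (degree 1 ≤ 1).
Get s_k = R·t_k = (-3)**k*(2 - 4*k) with R(k) = B(k−1)f(k)/C(k) = -(2*k - 1)/(2*(4*k + 1)).
Verify: (-3)**k*(16*k + 4) matches t_k.
Σ_(k=0)^n t_k = s_(n+1) − s_(0) = (6*(-3)**n*(2*n + 1)) − (2), i.e. 12*(-3)**n*n + 6*(-3)**n - 2.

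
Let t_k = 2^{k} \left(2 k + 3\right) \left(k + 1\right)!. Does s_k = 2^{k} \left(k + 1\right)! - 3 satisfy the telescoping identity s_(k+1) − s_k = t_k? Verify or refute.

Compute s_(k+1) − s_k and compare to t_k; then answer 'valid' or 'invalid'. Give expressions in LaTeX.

Valid — Δs_k = t_k.

s_(k+1) = 2**(k + 1)*factorial(k + 2) - 3
s_(k+1) − s_k = 2**k*(2*k + 3)*factorial(k + 1)
(s_(k+1) − s_k) − t_k = 0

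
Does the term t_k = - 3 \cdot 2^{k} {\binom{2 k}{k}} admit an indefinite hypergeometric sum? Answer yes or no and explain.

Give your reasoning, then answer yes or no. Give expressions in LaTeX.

No. Not Gosper-summable.

The ratio is 4*(2*k + 1)/(k + 1).
Gosper form: A/B · C(k+1)/C(k) with A=8*k + 4, B=k + 1, C=1.
f must satisfy (8*k + 4)·f(k+1) − (k)·f(k) = 1.
d = -1 from the (1,1,0) case.
Bound -1 < 0, so the key equation has no polynomial solution.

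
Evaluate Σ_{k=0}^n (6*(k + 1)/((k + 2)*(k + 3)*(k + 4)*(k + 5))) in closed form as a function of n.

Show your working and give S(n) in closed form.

S(n) = (n**3 + 12*n**2 + 29*n + 18)/(6*(n**3 + 12*n**2 + 47*n + 60))

The ratio is (k + 2)**2/((k + 1)*(k + 6)).
So A=k + 2 and B=k + 6, with C=k + 1.
Set up (k + 2)·f(k+1) − (k + 5)·f(k) − (k + 1) = 0.
deg f ≤ 3 (via 1,1,1).
Solve for f: f(k) = k*(k + 1)*(k + 8)/36 (degree 3 ≤ 3).
Certificate R = B(k−1)f/C = k*(k + 5)*(k + 8)/36 gives s_k = k*(k**2 + 9*k + 8)/(6*(k + 2)*(k + 3)*(k + 4)).
s_(k+1) − s_k = 6*(k + 1)/(k**4 + 14*k**3 + 71*k**2 + 154*k + 120) = t_k.
Evaluate: s_(n+1) = (n**3 + 12*n**2 + 29*n + 18)/(6*(n**3 + 12*n**2 + 47*n + 60)); subtract s_(0) = 0 ⇒ S(n) = (n**3 + 12*n**2 + 29*n + 18)/(6*(n**3 + 12*n**2 + 47*n + 60)).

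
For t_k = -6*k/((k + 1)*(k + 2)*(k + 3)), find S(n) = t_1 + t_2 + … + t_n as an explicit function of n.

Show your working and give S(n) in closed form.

S(n) = 3*n*(-n - 1)/(2*(n**2 + 5*n + 6))

The ratio is (k + 1)**2/(k*(k + 4)).
Take A(k)=k + 1, B(k)=k + 4, C(k)=k.
Key eq: (k + 1)·f(k+1) = (k + 3)·f(k) + (k).
From deg A=1, deg B=1, deg C=1: d=2.
A polynomial solution: f(k) = k*(k - 1)/4.
Then R = B(k−1)f/C = (k - 1)*(k + 3)/4, so s_k = R(k)·t_k = 3*k*(1 - k)/(2*(k + 1)*(k + 2)).
Δs = -6*k/(k**3 + 6*k**2 + 11*k + 6), as required.
Σ_(k=1)^n t_k = s_(n+1) − s_(1) = (3*n*(-n - 1)/(2*(n**2 + 5*n + 6))) − (0), i.e. 3*n*(-n - 1)/(2*(n**2 + 5*n + 6)).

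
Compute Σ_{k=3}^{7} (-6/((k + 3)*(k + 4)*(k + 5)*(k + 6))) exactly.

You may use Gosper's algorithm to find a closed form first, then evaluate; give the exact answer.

The ratio is (k + 3)/(k + 7).
Gosper form: A/B · C(k+1)/C(k) with A=k + 3, B=k + 7, C=1.
Solve (k + 3)·f(k+1) − (k + 6)·f(k) = 1.
Bound: deg f ≤ 3.
Coefficient equations give f(k) = k*(k**2 + 12*k + 47)/180.
Get s_k = R·t_k = k*(-k**2 - 12*k - 47)/(30*(k + 3)*(k + 4)*(k + 5)) with R(k) = B(k−1)f(k)/C(k) = k*(k + 6)*(k**2 + 12*k + 47)/180.
Δs = -6/(k**4 + 18*k**3 + 119*k**2 + 342*k + 360), as required.
Σ_(k=3)^(7) t_k = s_(8) − s_(3) = -23/715 − (-23/840) = -115/24024.

Σ = -115/24024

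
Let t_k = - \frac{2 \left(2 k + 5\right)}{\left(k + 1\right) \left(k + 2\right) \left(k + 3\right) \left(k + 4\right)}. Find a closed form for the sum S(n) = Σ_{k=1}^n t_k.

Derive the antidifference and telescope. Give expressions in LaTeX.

S(n) = \frac{n \left(- n - 6\right)}{4 \left(n^{2} + 6 n + 8\right)}

Ratio r(k) = (k + 1)*(2*k + 7)/((k + 5)*(2*k + 5)).
So A=k + 1 and B=k + 5, with C=k + 5/2.
Key eq: (k + 1)·f(k+1) = (k + 4)·f(k) + (k + 5/2).
From deg A=1, deg B=1, deg C=1: d=3.
Coefficient equations give f(k) = k*(k + 2)*(k + 4)/6.
Certificate R = B(k−1)f/C = k*(k + 2)*(k + 4)**2/(3*(2*k + 5)) gives s_k = 2*k*(-k - 4)/(3*(k**2 + 4*k + 3)).
s_(k+1) − s_k = 2*(-2*k - 5)/(k**4 + 10*k**3 + 35*k**2 + 50*k + 24) = t_k.
Evaluate: s_(n+1) = 2*(-n**2 - 6*n - 5)/(3*(n**2 + 6*n + 8)); subtract s_(1) = -5/12 ⇒ S(n) = n*(-n - 6)/(4*(n**2 + 6*n + 8)).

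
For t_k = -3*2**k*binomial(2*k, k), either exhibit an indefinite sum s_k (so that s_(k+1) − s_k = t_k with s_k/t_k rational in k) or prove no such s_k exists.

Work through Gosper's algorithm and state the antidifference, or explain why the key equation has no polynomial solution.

Step 1: r(k) = 4*(2*k + 1)/(k + 1).
Factor: A=8*k + 4; B=k + 1; C=1.
Key eq: (8*k + 4)·f(k+1) = (k)·f(k) + (1).
From deg A=1, deg B=1, deg C=0: d=-1.
deg f ≤ -1 is impossible — no certificate.

not Gosper-summable; s_k does not exist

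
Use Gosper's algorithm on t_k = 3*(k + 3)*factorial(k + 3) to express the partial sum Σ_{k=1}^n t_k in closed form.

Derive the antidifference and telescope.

S(n) = 3*factorial(n + 4) - 72

Ratio r(k) = (k + 4)**2/(k + 3).
A = k + 4, B = 1, C = k + 3.
Solve (k + 4)·f(k+1) − (1)·f(k) = k + 3.
Bound: deg f ≤ 0.
Match coefficients ⇒ f(k) = 1.
Then R = B(k−1)f/C = 1/(k + 3), so s_k = R(k)·t_k = 3*factorial(k + 3).
Δs = 3*(k + 3)*factorial(k + 3), as required.
Telescope: S(n) = s_(n+1) − s_(1) = 3*factorial(n + 4) − (72) = 3*factorial(n + 4) - 72.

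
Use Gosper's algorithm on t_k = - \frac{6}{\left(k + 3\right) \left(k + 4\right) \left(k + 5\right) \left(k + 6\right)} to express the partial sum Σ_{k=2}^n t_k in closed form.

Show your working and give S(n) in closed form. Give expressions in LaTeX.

S(n) = \frac{- n^{3} - 15 n^{2} - 74 n + 90}{105 \left(n^{3} + 15 n^{2} + 74 n + 120\right)}

Compute t_(k+1)/t_k: get (k + 3)/(k + 7).
So A=k + 3 and B=k + 7, with C=1.
f must satisfy (k + 3)·f(k+1) − (k + 6)·f(k) = 1.
Degrees (1,1,0) ⇒ d ≤ 3.
Coefficient equations give f(k) = k*(k**2 + 12*k + 47)/180.
Get s_k = R·t_k = k*(-k**2 - 12*k - 47)/(30*(k + 3)*(k + 4)*(k + 5)) with R(k) = B(k−1)f(k)/C(k) = k*(k + 6)*(k**2 + 12*k + 47)/180.
Verify: -6/(k**4 + 18*k**3 + 119*k**2 + 342*k + 360) matches t_k.
Telescope: S(n) = s_(n+1) − s_(2) = (-n**3 - 15*n**2 - 74*n - 60)/(30*(n**3 + 15*n**2 + 74*n + 120)) − (-1/42) = (-n**3 - 15*n**2 - 74*n + 90)/(105*(n**3 + 15*n**2 + 74*n + 120)).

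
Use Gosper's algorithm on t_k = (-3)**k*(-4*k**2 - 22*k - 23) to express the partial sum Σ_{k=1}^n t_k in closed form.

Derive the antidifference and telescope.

S(n) = -3*(-3)**n*n**2 - 18*(-3)**n*n - 21*(-3)**n + 21

Step 1: r(k) = 3*(-4*k**2 - 30*k - 49)/(4*k**2 + 22*k + 23).
Take A(k)=-3, B(k)=1, C(k)=k**2 + 11*k/2 + 23/4.
Solve (-3)·f(k+1) − (1)·f(k) = k**2 + 11*k/2 + 23/4.
From deg A=0, deg B=0, deg C=2: d=2.
Coefficient equations give f(k) = -(k**2 + 4*k + 2)/4.
Get s_k = R·t_k = (-3)**k*(k**2 + 4*k + 2) with R(k) = B(k−1)f(k)/C(k) = -(k**2 + 4*k + 2)/(4*k**2 + 22*k + 23).
Check: Δs_k = (-3)**k*(-4*k**2 - 22*k - 23). ✓
Evaluate: s_(n+1) = (-3)**(n + 1)*(n**2 + 6*n + 7); subtract s_(1) = -21 ⇒ S(n) = -3*(-3)**n*n**2 - 18*(-3)**n*n - 21*(-3)**n + 21.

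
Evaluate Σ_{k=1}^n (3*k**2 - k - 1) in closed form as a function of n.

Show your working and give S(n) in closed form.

S(n) = n*(n**2 + n - 1)

Step 1: r(k) = (k - 3*(k + 1)**2 + 2)/(-3*k**2 + k + 1).
So A=1 and B=1, with C=k**2 - k/3 - 1/3.
Key eq: (1)·f(k+1) = (1)·f(k) + (k**2 - k/3 - 1/3).
Bound: deg f ≤ 3.
Solve for f: f(k) = k**2*(k - 2)/3 (degree 3 ≤ 3).
Certificate R = B(k−1)f/C = k**2*(k - 2)/(3*k**2 - k - 1) gives s_k = k**2*(k - 2).
Check: Δs_k = 3*k**2 - k - 1. ✓
Telescope: S(n) = s_(n+1) − s_(1) = n**3 + n**2 - n - 1 − (-1) = n*(n**2 + n - 1).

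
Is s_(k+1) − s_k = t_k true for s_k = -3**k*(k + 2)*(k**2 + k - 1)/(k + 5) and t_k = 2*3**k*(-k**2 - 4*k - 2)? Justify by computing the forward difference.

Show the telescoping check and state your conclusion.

s_(k+1) = -3**(k + 1)*(k + 3)*(k + (k + 1)**2)/(k + 6)
s_(k+1) − s_k = 3**k*(-2*k**4 - 24*k**3 - 101*k**2 - 155*k - 57)/(k**2 + 11*k + 30)
(s_(k+1) − s_k) − t_k = 3**(k + 1)*(2*k**3 + 17*k**2 + 43*k + 21)/(k**2 + 11*k + 30)

Invalid: residual 3**(k + 1)*(2*k**3 + 17*k**2 + 43*k + 21)/(k**2 + 11*k + 30) ≠ 0.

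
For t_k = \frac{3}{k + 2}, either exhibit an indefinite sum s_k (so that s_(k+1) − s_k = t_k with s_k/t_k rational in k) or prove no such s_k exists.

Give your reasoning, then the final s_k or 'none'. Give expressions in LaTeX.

no hypergeometric antidifference exists

Compute t_(k+1)/t_k: get (k + 2)/(k + 3).
A = k + 2, B = k + 3, C = 1.
Key eq: (k + 2)·f(k+1) = (k + 2)·f(k) + (1).
From deg A=1, deg B=1, deg C=0: d=0.
Put f(k) = c0: A·f(k+1) − B(k−1)·f(k) − C = -1; need -1 = 0 — inconsistent ⇒ no f, not summable.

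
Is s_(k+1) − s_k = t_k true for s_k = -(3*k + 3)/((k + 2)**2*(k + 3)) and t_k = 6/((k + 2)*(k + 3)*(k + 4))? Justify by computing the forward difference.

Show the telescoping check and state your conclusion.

Invalid: residual 3*(-3*k - 8)/(k**5 + 14*k**4 + 77*k**3 + 208*k**2 + 276*k + 144) ≠ 0.

s_(k+1) = 3*(-k - 2)/((k + 3)**2*(k + 4))
s_(k+1) − s_k = 3*(2*k**2 + 7*k + 4)/(k**5 + 14*k**4 + 77*k**3 + 208*k**2 + 276*k + 144)
(s_(k+1) − s_k) − t_k = 3*(-3*k - 8)/(k**5 + 14*k**4 + 77*k**3 + 208*k**2 + 276*k + 144)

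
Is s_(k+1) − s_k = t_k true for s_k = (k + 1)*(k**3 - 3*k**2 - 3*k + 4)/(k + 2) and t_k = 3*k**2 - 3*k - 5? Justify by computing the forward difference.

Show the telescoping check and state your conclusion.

s_(k+1) = (k**4 + 2*k**3 - 6*k**2 - 13*k - 2)/(k + 3)
s_(k+1) − s_k = (3*k**4 + 10*k**3 - 8*k**2 - 35*k - 16)/(k**2 + 5*k + 6)
(s_(k+1) − s_k) − t_k = 2*(-k**3 - 3*k**2 + 4*k + 7)/(k**2 + 5*k + 6)

Invalid: residual 2*(-k**3 - 3*k**2 + 4*k + 7)/(k**2 + 5*k + 6) ≠ 0.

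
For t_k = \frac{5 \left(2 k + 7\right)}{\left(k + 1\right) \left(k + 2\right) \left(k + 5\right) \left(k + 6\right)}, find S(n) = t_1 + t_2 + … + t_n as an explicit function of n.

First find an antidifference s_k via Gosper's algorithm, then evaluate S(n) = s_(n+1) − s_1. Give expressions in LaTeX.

S(n) = \frac{5 n \left(n + 8\right)}{12 \left(n^{2} + 8 n + 12\right)}

Compute t_(k+1)/t_k: get (k + 1)*(k + 5)*(2*k + 9)/((k + 3)*(k + 7)*(2*k + 7)).
Normal form (A,B,C) = (k + 1, k + 7, k**3 + 21*k**2/2 + 73*k/2 + 42).
Solve (k + 1)·f(k+1) − (k + 6)·f(k) = k**3 + 21*k**2/2 + 73*k/2 + 42.
From deg A=1, deg B=1, deg C=3: d=5.
Match coefficients ⇒ f(k) = k*(k + 2)*(k + 3)*(k + 4)*(k + 6)/10.
Certificate R = B(k−1)f/C = k*(k + 2)*(k + 6)**2/(5*(2*k + 7)) gives s_k = k*(k + 6)/(k**2 + 6*k + 5).
s_(k+1) − s_k = 5*(2*k + 7)/(k**4 + 14*k**3 + 65*k**2 + 112*k + 60) = t_k.
Evaluate: s_(n+1) = (n**2 + 8*n + 7)/(n**2 + 8*n + 12); subtract s_(1) = 7/12 ⇒ S(n) = 5*n*(n + 8)/(12*(n**2 + 8*n + 12)).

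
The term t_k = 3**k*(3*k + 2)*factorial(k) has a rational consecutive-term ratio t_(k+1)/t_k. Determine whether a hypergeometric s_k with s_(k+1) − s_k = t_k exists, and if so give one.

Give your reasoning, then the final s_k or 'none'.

The ratio is 3*(k + 1)*(3*k + 5)/(3*k + 2).
Gosper form: A/B · C(k+1)/C(k) with A=3*k + 3, B=1, C=k + 2/3.
f must satisfy (3*k + 3)·f(k+1) − (1)·f(k) = k + 2/3.
d = 0 from the (1,0,1) case.
Solve for f: f(k) = 1/3 (degree 0 ≤ 0).
So s_k = (B(k−1)f/C)·t_k = (1/(3*k + 2))·t_k = 3**k*factorial(k).
Δs = 3**k*(3*k + 2)*factorial(k), as required.

s_k = 3**k*factorial(k)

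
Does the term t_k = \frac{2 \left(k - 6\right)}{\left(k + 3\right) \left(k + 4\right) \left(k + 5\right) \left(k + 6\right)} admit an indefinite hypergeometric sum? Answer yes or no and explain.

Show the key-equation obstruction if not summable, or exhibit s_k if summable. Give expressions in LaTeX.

Yes. s_k = \frac{k \left(- k^{2} - 12 k - 67\right)}{20 \left(k + 3\right) \left(k + 4\right) \left(k + 5\right)}.

r(k) = (k - 5)*(k + 3)/((k - 6)*(k + 7)) after simplifying.
Normal form (A,B,C) = (k + 3, k + 7, k - 6).
Set up (k + 3)·f(k+1) − (k + 6)·f(k) − (k - 6) = 0.
Degrees (1,1,1) ⇒ d ≤ 3.
A polynomial solution: f(k) = -k*(k**2 + 12*k + 67)/40.
R(k) = B(k−1)·f(k)/C(k) = -k*(k + 6)*(k**2 + 12*k + 67)/(40*(k - 6)); s_k = R·t_k = k*(-k**2 - 12*k - 67)/(20*(k + 3)*(k + 4)*(k + 5)).
Verify: 2*(k - 6)/(k**4 + 18*k**3 + 119*k**2 + 342*k + 360) matches t_k.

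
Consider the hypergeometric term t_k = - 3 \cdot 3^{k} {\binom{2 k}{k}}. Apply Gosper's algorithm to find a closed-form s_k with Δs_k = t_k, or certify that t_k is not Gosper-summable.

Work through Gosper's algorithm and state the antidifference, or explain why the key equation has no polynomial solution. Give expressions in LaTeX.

The ratio is 6*(2*k + 1)/(k + 1).
Factor: A=12*k + 6; B=k + 1; C=1.
f must satisfy (12*k + 6)·f(k+1) − (k)·f(k) = 1.
deg f ≤ -1 (via 1,1,0).
deg f ≤ -1 is impossible — no certificate.

no hypergeometric antidifference exists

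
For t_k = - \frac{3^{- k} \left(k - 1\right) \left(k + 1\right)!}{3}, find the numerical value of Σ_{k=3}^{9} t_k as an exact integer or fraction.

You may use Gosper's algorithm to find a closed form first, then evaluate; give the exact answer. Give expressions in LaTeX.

Σ = -492152/729

r(k) = k*(k + 2)/(3*(k - 1)) after simplifying.
Take A(k)=k/3 + 2/3, B(k)=1, C(k)=k - 1.
Set up (k/3 + 2/3)·f(k+1) − (1)·f(k) − (k - 1) = 0.
deg f ≤ 0 (via 1,0,1).
Coefficient equations give f(k) = 3.
R(k) = B(k−1)·f(k)/C(k) = 3/(k - 1); s_k = R·t_k = -factorial(k + 1)/3**k.
Verify: -(k - 1)*factorial(k + 1)/(3*3**k) matches t_k.
Evaluate s at k=10 and k=3: -492800/729 and -8/9; difference -492152/729.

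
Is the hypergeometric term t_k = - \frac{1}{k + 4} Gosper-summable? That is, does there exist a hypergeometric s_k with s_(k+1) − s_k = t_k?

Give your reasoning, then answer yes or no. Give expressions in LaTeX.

t_(k+1)/t_k = (k + 4)/(k + 5).
Gosper form: A/B · C(k+1)/C(k) with A=k + 4, B=k + 5, C=1.
Solve (k + 4)·f(k+1) − (k + 4)·f(k) = 1.
deg f ≤ 0 (via 1,1,0).
Put f(k) = c0: A·f(k+1) − B(k−1)·f(k) − C = -1; need -1 = 0 — inconsistent ⇒ no f, not summable.

No; the coefficient equations for f are inconsistent.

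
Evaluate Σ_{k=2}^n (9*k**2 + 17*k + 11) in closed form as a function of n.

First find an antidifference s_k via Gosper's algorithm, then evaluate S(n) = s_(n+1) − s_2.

S(n) = 3*n**3 + 13*n**2 + 21*n - 37

Ratio r(k) = (9*k**2 + 35*k + 37)/(9*k**2 + 17*k + 11).
A = 1, B = 1, C = k**2 + 17*k/9 + 11/9.
Solve (1)·f(k+1) − (1)·f(k) = k**2 + 17*k/9 + 11/9.
Degrees (0,0,2) ⇒ d ≤ 3.
Coefficient equations give f(k) = k*(3*k**2 + 4*k + 4)/9.
R(k) = B(k−1)·f(k)/C(k) = k*(3*k**2 + 4*k + 4)/(9*k**2 + 17*k + 11); s_k = R·t_k = k*(3*k**2 + 4*k + 4).
Verify: 9*k**2 + 17*k + 11 matches t_k.
Evaluate: s_(n+1) = 3*n**3 + 13*n**2 + 21*n + 11; subtract s_(2) = 48 ⇒ S(n) = 3*n**3 + 13*n**2 + 21*n - 37.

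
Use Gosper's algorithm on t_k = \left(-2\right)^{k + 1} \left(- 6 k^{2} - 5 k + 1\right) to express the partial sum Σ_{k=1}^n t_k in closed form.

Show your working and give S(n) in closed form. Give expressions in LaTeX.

S(n) = \left(-2\right)^{n + 2} n \left(2 n + 3\right)

t_(k+1)/t_k = 2*(-6*k**2 - 17*k - 10)/(6*k**2 + 5*k - 1).
Gosper form: A/B · C(k+1)/C(k) with A=-2, B=1, C=k**2 + 5*k/6 - 1/6.
f must satisfy (-2)·f(k+1) − (1)·f(k) = k**2 + 5*k/6 - 1/6.
Bound: deg f ≤ 2.
Coefficient equations give f(k) = -(k - 1)*(2*k + 1)/6.
Get s_k = R·t_k = (-2)**(k + 1)*(2*k**2 - k - 1) with R(k) = B(k−1)f(k)/C(k) = -(k - 1)*(2*k + 1)/((k + 1)*(6*k - 1)).
Verify: (-2)**(k + 1)*(-6*k**2 - 5*k + 1) matches t_k.
Evaluate: s_(n+1) = (-2)**(n + 2)*n*(2*n + 3); subtract s_(1) = 0 ⇒ S(n) = (-2)**(n + 2)*n*(2*n + 3).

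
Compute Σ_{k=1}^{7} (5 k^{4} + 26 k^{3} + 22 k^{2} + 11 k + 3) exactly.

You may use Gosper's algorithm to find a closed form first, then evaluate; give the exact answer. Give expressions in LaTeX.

Σ = 47173

Step 1: r(k) = (5*k**4 + 46*k**3 + 130*k**2 + 153*k + 67)/(5*k**4 + 26*k**3 + 22*k**2 + 11*k + 3).
Gosper form: A/B · C(k+1)/C(k) with A=1, B=1, C=k**4 + 26*k**3/5 + 22*k**2/5 + 11*k/5 + 3/5.
Key eq: (1)·f(k+1) = (1)·f(k) + (k**4 + 26*k**3/5 + 22*k**2/5 + 11*k/5 + 3/5).
From deg A=0, deg B=0, deg C=4: d=5.
Solving with deg f ≤ 5: f(k) = k*(k**4 + 4*k**3 - 4*k**2 + k + 1)/5.
R(k) = B(k−1)·f(k)/C(k) = k*(k**4 + 4*k**3 - 4*k**2 + k + 1)/(5*k**4 + 26*k**3 + 22*k**2 + 11*k + 3); s_k = R·t_k = k*(k**4 + 4*k**3 - 4*k**2 + k + 1).
Check: Δs_k = 5*k**4 + 26*k**3 + 22*k**2 + 11*k + 3. ✓
Evaluate s at k=8 and k=1: 47176 and 3; difference 47173.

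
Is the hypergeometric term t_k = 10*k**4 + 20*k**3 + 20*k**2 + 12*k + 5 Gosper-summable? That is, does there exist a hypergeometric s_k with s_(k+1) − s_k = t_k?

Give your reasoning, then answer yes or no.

Yes. s_k = k*(2*k**4 + k + 2).

Compute t_(k+1)/t_k: get (10*k**4 + 60*k**3 + 140*k**2 + 152*k + 67)/(10*k**4 + 20*k**3 + 20*k**2 + 12*k + 5).
Factor: A=1; B=1; C=k**4 + 2*k**3 + 2*k**2 + 6*k/5 + 1/2.
Need (1)·f(k+1) − (1)·f(k) = k**4 + 2*k**3 + 2*k**2 + 6*k/5 + 1/2.
d = 5 from the (0,0,4) case.
Coefficient equations give f(k) = k*(2*k**4 + k + 2)/10.
R(k) = B(k−1)·f(k)/C(k) = k*(2*k**4 + k + 2)/(10*k**4 + 20*k**3 + 20*k**2 + 12*k + 5); s_k = R·t_k = k*(2*k**4 + k + 2).
Check: Δs_k = 10*k**4 + 20*k**3 + 20*k**2 + 12*k + 5. ✓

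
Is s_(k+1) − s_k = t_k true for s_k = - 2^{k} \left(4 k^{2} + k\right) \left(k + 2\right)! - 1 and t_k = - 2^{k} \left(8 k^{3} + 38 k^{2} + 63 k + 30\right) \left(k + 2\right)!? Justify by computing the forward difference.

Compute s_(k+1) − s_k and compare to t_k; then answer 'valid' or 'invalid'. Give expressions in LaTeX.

Valid: the claim telescopes to t_k.

s_(k+1) = -2**(k + 1)*(k + 4*(k + 1)**2 + 1)*factorial(k + 3) - 1
s_(k+1) − s_k = -2**k*(8*k**3 + 38*k**2 + 63*k + 30)*factorial(k + 2)
(s_(k+1) − s_k) − t_k = 0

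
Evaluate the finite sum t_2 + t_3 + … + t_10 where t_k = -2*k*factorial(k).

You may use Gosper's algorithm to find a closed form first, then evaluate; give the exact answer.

Compute t_(k+1)/t_k: get (k + 1)**2/k.
Gosper form: A/B · C(k+1)/C(k) with A=k + 1, B=1, C=k.
Key eq: (k + 1)·f(k+1) = (1)·f(k) + (k).
d = 0 from the (1,0,1) case.
Solving with deg f ≤ 0: f(k) = 1.
Certificate R = B(k−1)f/C = 1/k gives s_k = -2*factorial(k).
Δs = -2*k*factorial(k), as required.
Telescoping: Σ = s_(11) − s_(2) = -79833600 − (-4) = -79833596.

Σ = -79833596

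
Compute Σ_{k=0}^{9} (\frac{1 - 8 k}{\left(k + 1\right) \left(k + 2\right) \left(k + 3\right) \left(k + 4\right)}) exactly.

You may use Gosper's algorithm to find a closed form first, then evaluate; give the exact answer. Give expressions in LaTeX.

Σ = -245/1716

Ratio r(k) = (k + 1)*(8*k + 7)/((k + 5)*(8*k - 1)).
So A=k + 1 and B=k + 5, with C=k - 1/8.
Solve (k + 1)·f(k+1) − (k + 4)·f(k) = k - 1/8.
Degrees (1,1,1) ⇒ d ≤ 3.
Match coefficients ⇒ f(k) = k*(k**2 + 6*k - 13)/48.
Then R = B(k−1)f/C = k*(k + 4)*(k**2 + 6*k - 13)/(6*(8*k - 1)), so s_k = R(k)·t_k = k*(-k**2 - 6*k + 13)/(6*(k + 1)*(k + 2)*(k + 3)).
Check: Δs_k = (1 - 8*k)/(k**4 + 10*k**3 + 35*k**2 + 50*k + 24). ✓
Evaluate s at k=10 and k=0: -245/1716 and 0; difference -245/1716.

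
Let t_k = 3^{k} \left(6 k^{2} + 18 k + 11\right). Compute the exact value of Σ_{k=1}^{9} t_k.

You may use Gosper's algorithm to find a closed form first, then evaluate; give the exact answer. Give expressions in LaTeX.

Σ = 17773737

Compute t_(k+1)/t_k: get 3*(6*k**2 + 30*k + 35)/(6*k**2 + 18*k + 11).
Gosper form: A/B · C(k+1)/C(k) with A=3, B=1, C=k**2 + 3*k + 11/6.
Solve (3)·f(k+1) − (1)·f(k) = k**2 + 3*k + 11/6.
d = 2 from the (0,0,2) case.
Solve for f: f(k) = (3*k**2 + 1)/6 (degree 2 ≤ 2).
Then R = B(k−1)f/C = (3*k**2 + 1)/(6*k**2 + 18*k + 11), so s_k = R(k)·t_k = 3**k*(3*k**2 + 1).
Verify: 3**k*(6*k**2 + 18*k + 11) matches t_k.
Sum = s_(10) − s_(1); s_(10) = 17773749, s_(1) = 12 ⇒ 17773737.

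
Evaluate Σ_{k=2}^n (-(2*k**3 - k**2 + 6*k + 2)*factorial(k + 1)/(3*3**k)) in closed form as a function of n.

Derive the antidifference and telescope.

S(n) = 3**(-n - 1)*(-4*3**n - 2*n**4*factorial(n) - 7*n**3*factorial(n) - 2*n**2*factorial(n) + 13*n*factorial(n) + 10*factorial(n))

Ratio r(k) = (k + 2)*(6*k + 2*(k + 1)**3 - (k + 1)**2 + 8)/(3*(2*k**3 - k**2 + 6*k + 2)).
A = k/3 + 2/3, B = 1, C = k**3 - k**2/2 + 3*k + 1.
Need (k/3 + 2/3)·f(k+1) − (1)·f(k) = k**3 - k**2/2 + 3*k + 1.
deg f ≤ 2 (via 1,0,3).
Solve for f: f(k) = 3*(2*k**2 - 3*k - 4)/2 (degree 2 ≤ 2).
So s_k = (B(k−1)f/C)·t_k = (3*(2*k**2 - 3*k - 4)/(2*k**3 - k**2 + 6*k + 2))·t_k = (-2*k**2 + 3*k + 4)*factorial(k + 1)/3**k.
Verify: -(2*k**3 - k**2 + 6*k + 2)*factorial(k + 1)/(3*3**k) matches t_k.
s_(n+1) = -3**(-n - 1)*(2*n**2 + n - 5)*factorial(n + 2) and s_(2) = 4/3, so S(n) = 3**(-n - 1)*(-4*3**n - 2*n**4*factorial(n) - 7*n**3*factorial(n) - 2*n**2*factorial(n) + 13*n*factorial(n) + 10*factorial(n)).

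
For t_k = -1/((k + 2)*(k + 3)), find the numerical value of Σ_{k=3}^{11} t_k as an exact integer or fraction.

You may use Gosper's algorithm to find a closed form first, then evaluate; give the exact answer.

r(k) = (k + 2)/(k + 4) after simplifying.
Factor: A=k + 2; B=k + 4; C=1.
Set up (k + 2)·f(k+1) − (k + 3)·f(k) − (1) = 0.
From deg A=1, deg B=1, deg C=0: d=1.
Coefficient equations give f(k) = k/2.
Get s_k = R·t_k = -k/(2*k + 4) with R(k) = B(k−1)f(k)/C(k) = k*(k + 3)/2.
Δs = -1/(k**2 + 5*k + 6), as required.
Telescoping: Σ = s_(12) − s_(3) = -3/7 − (-3/10) = -9/70.

Σ = -9/70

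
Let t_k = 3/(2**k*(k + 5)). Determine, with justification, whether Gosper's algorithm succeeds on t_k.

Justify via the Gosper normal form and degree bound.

No; the degree bound rules out any f.

Compute t_(k+1)/t_k: get (k + 5)/(2*(k + 6)).
Factor: A=k/2 + 5/2; B=k + 6; C=1.
Solve (k/2 + 5/2)·f(k+1) − (k + 5)·f(k) = 1.
d = -1 from the (1,1,0) case.
deg f ≤ -1 is impossible — no certificate.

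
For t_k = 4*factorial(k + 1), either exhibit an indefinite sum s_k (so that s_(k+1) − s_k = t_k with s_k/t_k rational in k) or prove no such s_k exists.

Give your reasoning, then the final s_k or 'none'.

not Gosper-summable; s_k does not exist

Ratio r(k) = k + 2.
A = k + 2, B = 1, C = 1.
Key eq: (k + 2)·f(k+1) = (1)·f(k) + (1).
Degrees (1,0,0) ⇒ d ≤ -1.
deg f ≤ -1 is impossible — no certificate.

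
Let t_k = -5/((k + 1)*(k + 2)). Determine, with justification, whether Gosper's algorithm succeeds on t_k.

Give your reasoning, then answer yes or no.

Yes. s_k = -5*k/(k + 1).

t_(k+1)/t_k = (k + 1)/(k + 3).
A = k + 1, B = k + 3, C = 1.
f must satisfy (k + 1)·f(k+1) − (k + 2)·f(k) = 1.
Degrees (1,1,0) ⇒ d ≤ 1.
A polynomial solution: f(k) = k.
So s_k = (B(k−1)f/C)·t_k = (k*(k + 2))·t_k = -5*k/(k + 1).
Δs = -5/(k**2 + 3*k + 2), as required.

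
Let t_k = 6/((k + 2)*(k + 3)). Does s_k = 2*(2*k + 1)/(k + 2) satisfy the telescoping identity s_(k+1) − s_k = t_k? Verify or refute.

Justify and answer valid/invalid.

s_(k+1) = 2*(2*k + 3)/(k + 3)
s_(k+1) − s_k = 6/(k**2 + 5*k + 6)
(s_(k+1) − s_k) − t_k = 0

valid (s_(k+1) − s_k reduces to t_k)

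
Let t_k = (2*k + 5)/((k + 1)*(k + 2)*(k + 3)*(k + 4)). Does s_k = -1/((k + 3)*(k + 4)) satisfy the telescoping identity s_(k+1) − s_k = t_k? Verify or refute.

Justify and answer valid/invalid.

s_(k+1) = -1/((k + 4)*(k + 5))
s_(k+1) − s_k = 2/(k**3 + 12*k**2 + 47*k + 60)
(s_(k+1) − s_k) − t_k = 3*(-3*k - 7)/(k**5 + 15*k**4 + 85*k**3 + 225*k**2 + 274*k + 120)

Invalid: residual 3*(-3*k - 7)/(k**5 + 15*k**4 + 85*k**3 + 225*k**2 + 274*k + 120) ≠ 0.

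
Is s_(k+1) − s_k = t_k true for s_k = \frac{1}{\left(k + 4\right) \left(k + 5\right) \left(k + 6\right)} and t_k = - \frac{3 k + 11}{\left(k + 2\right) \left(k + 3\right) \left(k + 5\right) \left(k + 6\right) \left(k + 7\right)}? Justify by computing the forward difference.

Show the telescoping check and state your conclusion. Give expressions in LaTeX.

s_(k+1) = 1/((k + 5)*(k + 6)*(k + 7))
s_(k+1) − s_k = -3/((k + 4)*(k + 5)*(k + 6)*(k + 7))
(s_(k+1) − s_k) − t_k = 2*(4*k + 13)/(k**6 + 27*k**5 + 295*k**4 + 1665*k**3 + 5104*k**2 + 8028*k + 5040)

Invalid: residual \frac{2 \left(4 k + 13\right)}{k^{6} + 27 k^{5} + 295 k^{4} + 1665 k^{3} + 5104 k^{2} + 8028 k + 5040} ≠ 0.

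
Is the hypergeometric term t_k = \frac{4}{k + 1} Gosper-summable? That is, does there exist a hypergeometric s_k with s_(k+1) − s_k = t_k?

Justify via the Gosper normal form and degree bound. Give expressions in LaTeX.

Ratio r(k) = (k + 1)/(k + 2).
A = k + 1, B = k + 2, C = 1.
Need (k + 1)·f(k+1) − (k + 1)·f(k) = 1.
d = 0 from the (1,1,0) case.
Write f(k) = c0. Then LHS − RHS = -1, requiring -1 = 0: contradictory. No certificate.

No. Not Gosper-summable.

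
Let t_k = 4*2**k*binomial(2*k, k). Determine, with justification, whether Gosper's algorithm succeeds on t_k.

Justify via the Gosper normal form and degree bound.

Compute t_(k+1)/t_k: get 4*(2*k + 1)/(k + 1).
A = 8*k + 4, B = k + 1, C = 1.
f must satisfy (8*k + 4)·f(k+1) − (k)·f(k) = 1.
d = -1 from the (1,1,0) case.
deg f ≤ -1 is impossible — no certificate.

No; the degree bound rules out any f.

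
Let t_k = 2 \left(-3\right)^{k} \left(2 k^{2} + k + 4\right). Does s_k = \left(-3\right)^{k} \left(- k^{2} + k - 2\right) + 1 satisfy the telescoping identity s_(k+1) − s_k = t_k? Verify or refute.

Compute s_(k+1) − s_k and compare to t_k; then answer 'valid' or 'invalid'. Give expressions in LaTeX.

Valid: the claim telescopes to t_k.

s_(k+1) = (-3)**(k + 1)*(k - (k + 1)**2 - 1) + 1
s_(k+1) − s_k = 2*(-3)**k*(2*k**2 + k + 4)
(s_(k+1) − s_k) − t_k = 0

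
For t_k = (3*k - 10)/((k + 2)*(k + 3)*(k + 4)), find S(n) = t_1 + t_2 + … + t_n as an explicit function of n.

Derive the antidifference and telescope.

S(n) = n*(n - 29)/(12*(n**2 + 7*n + 12))

r(k) = (k + 2)*(3*k - 7)/((k + 5)*(3*k - 10)) after simplifying.
Normal form (A,B,C) = (k + 2, k + 5, k - 10/3).
Solve (k + 2)·f(k+1) − (k + 4)·f(k) = k - 10/3.
Bound: deg f ≤ 2.
Solving with deg f ≤ 2: f(k) = -k*(k + 14)/9.
R(k) = B(k−1)·f(k)/C(k) = -k*(k + 4)*(k + 14)/(3*(3*k - 10)); s_k = R·t_k = k*(-k - 14)/(3*(k + 2)*(k + 3)).
s_(k+1) − s_k = (3*k - 10)/(k**3 + 9*k**2 + 26*k + 24) = t_k.
Σ_(k=1)^n t_k = s_(n+1) − s_(1) = ((-n**2 - 16*n - 15)/(3*(n**2 + 7*n + 12))) − (-5/12), i.e. n*(n - 29)/(12*(n**2 + 7*n + 12)).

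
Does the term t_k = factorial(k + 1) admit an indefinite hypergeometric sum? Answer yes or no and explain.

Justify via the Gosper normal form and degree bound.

Compute t_(k+1)/t_k: get k + 2.
Normal form (A,B,C) = (k + 2, 1, 1).
Key eq: (k + 2)·f(k+1) = (1)·f(k) + (1).
Bound: deg f ≤ -1.
d = -1 < 0 ⇒ no nonzero polynomial f; not summable.

No — key equation has no polynomial f.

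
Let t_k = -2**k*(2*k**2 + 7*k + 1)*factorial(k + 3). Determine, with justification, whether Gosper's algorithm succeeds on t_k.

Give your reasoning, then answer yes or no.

The ratio is 2*(2*k**3 + 19*k**2 + 54*k + 40)/(2*k**2 + 7*k + 1).
So A=2*k + 8 and B=1, with C=k**2 + 7*k/2 + 1/2.
Key eq: (2*k + 8)·f(k+1) = (1)·f(k) + (k**2 + 7*k/2 + 1/2).
deg f ≤ 1 (via 1,0,2).
Match coefficients ⇒ f(k) = (k - 1)/2.
So s_k = (B(k−1)f/C)·t_k = ((k - 1)/(2*k**2 + 7*k + 1))·t_k = -2**k*(k - 1)*factorial(k + 3).
Check: Δs_k = -2**k*(2*k**2 + 7*k + 1)*factorial(k + 3). ✓

Yes. s_k = -2**k*(k - 1)*factorial(k + 3).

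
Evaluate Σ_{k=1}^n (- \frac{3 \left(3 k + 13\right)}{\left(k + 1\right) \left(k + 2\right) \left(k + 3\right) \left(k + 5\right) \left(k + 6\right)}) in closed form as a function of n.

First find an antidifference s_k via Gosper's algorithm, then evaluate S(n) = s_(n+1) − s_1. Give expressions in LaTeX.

Ratio r(k) = (k + 1)*(k + 5)*(3*k + 16)/((k + 4)*(k + 7)*(3*k + 13)).
Take A(k)=k + 1, B(k)=k + 7, C(k)=k**2 + 25*k/3 + 52/3.
f must satisfy (k + 1)·f(k+1) − (k + 6)·f(k) = k**2 + 25*k/3 + 52/3.
From deg A=1, deg B=1, deg C=2: d=5.
Match coefficients ⇒ f(k) = k*(k + 3)*(k + 4)*(k**2 + 8*k + 17)/30.
Then R = B(k−1)f/C = k*(k + 3)*(k + 6)*(k**2 + 8*k + 17)/(10*(3*k + 13)), so s_k = R(k)·t_k = 3*k*(-k**2 - 8*k - 17)/(10*(k**3 + 8*k**2 + 17*k + 10)).
Check: Δs_k = 3*(-3*k - 13)/(k**5 + 17*k**4 + 107*k**3 + 307*k**2 + 396*k + 180). ✓
Telescope: S(n) = s_(n+1) − s_(1) = 3*(-n**3 - 11*n**2 - 36*n - 26)/(10*(n**3 + 11*n**2 + 36*n + 36)) − (-13/60) = n*(-n**2 - 11*n - 36)/(12*(n**3 + 11*n**2 + 36*n + 36)).

S(n) = \frac{n \left(- n^{2} - 11 n - 36\right)}{12 \left(n^{3} + 11 n^{2} + 36 n + 36\right)}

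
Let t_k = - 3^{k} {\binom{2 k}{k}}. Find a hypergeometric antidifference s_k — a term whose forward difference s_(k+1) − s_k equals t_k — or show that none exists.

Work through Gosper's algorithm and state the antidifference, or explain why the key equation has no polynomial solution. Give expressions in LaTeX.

Step 1: r(k) = 6*(2*k + 1)/(k + 1).
Normal form (A,B,C) = (12*k + 6, k + 1, 1).
Need (12*k + 6)·f(k+1) − (k)·f(k) = 1.
d = -1 from the (1,1,0) case.
deg f ≤ -1 is impossible — no certificate.

none (Gosper's algorithm certifies no s_k)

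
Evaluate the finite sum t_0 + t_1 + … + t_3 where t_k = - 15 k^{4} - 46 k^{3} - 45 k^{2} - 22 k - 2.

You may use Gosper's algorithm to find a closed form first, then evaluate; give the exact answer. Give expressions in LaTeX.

Step 1: r(k) = (15*k**4 + 106*k**3 + 273*k**2 + 310*k + 130)/(15*k**4 + 46*k**3 + 45*k**2 + 22*k + 2).
Normal form (A,B,C) = (1, 1, k**4 + 46*k**3/15 + 3*k**2 + 22*k/15 + 2/15).
Key eq: (1)·f(k+1) = (1)·f(k) + (k**4 + 46*k**3/15 + 3*k**2 + 22*k/15 + 2/15).
deg f ≤ 5 (via 0,0,4).
Solving with deg f ≤ 5: f(k) = k*(3*k**4 + 4*k**3 - 3*k**2 - 2)/15.
Then R = B(k−1)f/C = k*(3*k**4 + 4*k**3 - 3*k**2 - 2)/(15*k**4 + 46*k**3 + 45*k**2 + 22*k + 2), so s_k = R(k)·t_k = k*(-3*k**4 - 4*k**3 + 3*k**2 + 2).
Verify: -15*k**4 - 46*k**3 - 45*k**2 - 22*k - 2 matches t_k.
Telescoping: Σ = s_(4) − s_(0) = -3896 − (0) = -3896.

Σ = -3896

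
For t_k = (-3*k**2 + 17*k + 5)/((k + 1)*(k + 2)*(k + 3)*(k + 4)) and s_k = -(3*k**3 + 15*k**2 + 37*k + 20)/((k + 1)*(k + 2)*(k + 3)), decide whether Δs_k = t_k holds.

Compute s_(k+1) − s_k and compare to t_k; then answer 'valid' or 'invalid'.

s_(k+1) = (-37*k - 3*(k + 1)**3 - 15*(k + 1)**2 - 57)/((k + 2)*(k + 3)*(k + 4))
s_(k+1) − s_k = (-3*k**2 + 17*k + 5)/(k**4 + 10*k**3 + 35*k**2 + 50*k + 24)
(s_(k+1) − s_k) − t_k = 0

valid (s_(k+1) − s_k reduces to t_k)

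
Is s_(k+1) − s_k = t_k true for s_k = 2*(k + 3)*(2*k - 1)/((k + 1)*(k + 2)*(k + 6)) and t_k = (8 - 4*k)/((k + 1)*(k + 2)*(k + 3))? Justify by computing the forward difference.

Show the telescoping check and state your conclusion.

s_(k+1) = 2*(k + 4)*(2*k + 1)/((k + 2)*(k + 3)*(k + 7))
s_(k+1) − s_k = 2*(-2*k**3 - 10*k**2 + 7*k + 87)/(k**5 + 19*k**4 + 131*k**3 + 401*k**2 + 540*k + 252)
(s_(k+1) − s_k) − t_k = 6*(4*k**2 + 13*k - 27)/(k**5 + 19*k**4 + 131*k**3 + 401*k**2 + 540*k + 252)

Invalid: residual 6*(4*k**2 + 13*k - 27)/(k**5 + 19*k**4 + 131*k**3 + 401*k**2 + 540*k + 252) ≠ 0.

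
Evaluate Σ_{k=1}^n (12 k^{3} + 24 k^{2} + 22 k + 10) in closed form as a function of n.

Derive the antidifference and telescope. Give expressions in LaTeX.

Compute t_(k+1)/t_k: get (6*k**3 + 30*k**2 + 53*k + 34)/(6*k**3 + 12*k**2 + 11*k + 5).
So A=1 and B=1, with C=k**3 + 2*k**2 + 11*k/6 + 5/6.
Need (1)·f(k+1) − (1)·f(k) = k**3 + 2*k**2 + 11*k/6 + 5/6.
d = 4 from the (0,0,3) case.
Solve for f: f(k) = k*(k + 1)*(3*k**2 - k + 3)/12 (degree 4 ≤ 4).
Get s_k = R·t_k = k*(3*k**3 + 2*k**2 + 2*k + 3) with R(k) = B(k−1)f(k)/C(k) = k*(3*k**2 - k + 3)/(2*(6*k**2 + 6*k + 5)).
s_(k+1) − s_k = 12*k**3 + 24*k**2 + 22*k + 10 = t_k.
Evaluate: s_(n+1) = 3*n**4 + 14*n**3 + 26*n**2 + 25*n + 10; subtract s_(1) = 10 ⇒ S(n) = n*(3*n**3 + 14*n**2 + 26*n + 25).

S(n) = n \left(3 n^{3} + 14 n^{2} + 26 n + 25\right)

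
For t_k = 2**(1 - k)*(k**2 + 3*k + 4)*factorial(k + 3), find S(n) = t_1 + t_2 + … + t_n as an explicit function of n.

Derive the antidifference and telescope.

r(k) = (k + 4)*(3*k + (k + 1)**2 + 7)/(2*(k**2 + 3*k + 4)) after simplifying.
Take A(k)=k/2 + 2, B(k)=1, C(k)=k**2 + 3*k + 4.
Need (k/2 + 2)·f(k+1) − (1)·f(k) = k**2 + 3*k + 4.
deg f ≤ 1 (via 1,0,2).
Solve for f: f(k) = 2*k (degree 1 ≤ 1).
Get s_k = R·t_k = 2**(2 - k)*k*factorial(k + 3) with R(k) = B(k−1)f(k)/C(k) = 2*k/(k**2 + 3*k + 4).
s_(k+1) − s_k = 2**(1 - k)*(k**2 + 3*k + 4)*factorial(k + 3) = t_k.
Evaluate: s_(n+1) = 2**(1 - n)*(n + 1)*factorial(n + 4); subtract s_(1) = 48 ⇒ S(n) = -48 + 2*n*factorial(n + 4)/2**n + 2*factorial(n + 4)/2**n.

S(n) = -48 + 2*n*factorial(n + 4)/2**n + 2*factorial(n + 4)/2**n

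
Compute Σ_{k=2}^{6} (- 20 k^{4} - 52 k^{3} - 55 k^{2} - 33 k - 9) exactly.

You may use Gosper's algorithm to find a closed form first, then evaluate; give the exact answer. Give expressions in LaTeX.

Σ = -74015

Step 1: r(k) = (20*k**4 + 132*k**3 + 331*k**2 + 379*k + 169)/(20*k**4 + 52*k**3 + 55*k**2 + 33*k + 9).
Factor: A=1; B=1; C=k**4 + 13*k**3/5 + 11*k**2/4 + 33*k/20 + 9/20.
f must satisfy (1)·f(k+1) − (1)·f(k) = k**4 + 13*k**3/5 + 11*k**2/4 + 33*k/20 + 9/20.
deg f ≤ 5 (via 0,0,4).
Solve for f: f(k) = k*(4*k**4 + 3*k**3 - k**2 + 2*k + 1)/20 (degree 5 ≤ 5).
Certificate R = B(k−1)f/C = k*(4*k**4 + 3*k**3 - k**2 + 2*k + 1)/(20*k**4 + 52*k**3 + 55*k**2 + 33*k + 9) gives s_k = k*(-4*k**4 - 3*k**3 + k**2 - 2*k - 1).
Verify: -20*k**4 - 52*k**3 - 55*k**2 - 33*k - 9 matches t_k.
Telescoping: Σ = s_(7) − s_(2) = -74193 − (-178) = -74015.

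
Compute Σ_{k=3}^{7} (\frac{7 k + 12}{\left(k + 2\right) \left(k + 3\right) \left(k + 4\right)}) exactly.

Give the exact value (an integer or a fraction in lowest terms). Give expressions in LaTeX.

Compute t_(k+1)/t_k: get (k + 2)*(7*k + 19)/((k + 5)*(7*k + 12)).
So A=k + 2 and B=k + 5, with C=k + 12/7.
Set up (k + 2)·f(k+1) − (k + 4)·f(k) − (k + 12/7) = 0.
Degrees (1,1,1) ⇒ d ≤ 2.
Match coefficients ⇒ f(k) = k*(13*k + 23)/42.
Then R = B(k−1)f/C = k*(k + 4)*(13*k + 23)/(6*(7*k + 12)), so s_k = R(k)·t_k = k*(13*k + 23)/(6*(k + 2)*(k + 3)).
Verify: (7*k + 12)/(k**3 + 9*k**2 + 26*k + 24) matches t_k.
Σ_(k=3)^(7) t_k = s_(8) − s_(3) = 254/165 − (31/30) = 167/330.

Σ = 167/330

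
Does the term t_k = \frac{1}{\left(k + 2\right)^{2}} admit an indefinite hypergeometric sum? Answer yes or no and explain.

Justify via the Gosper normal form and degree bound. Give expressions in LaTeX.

No — the linear system for f has no solution.

Step 1: r(k) = (k + 2)**2/(k + 3)**2.
So A=k**2 + 4*k + 4 and B=k**2 + 6*k + 9, with C=1.
Solve (k**2 + 4*k + 4)·f(k+1) − (k**2 + 4*k + 4)·f(k) = 1.
deg f ≤ 0 (via 2,2,0).
Put f(k) = c0: A·f(k+1) − B(k−1)·f(k) − C = -1; need -1 = 0 — inconsistent ⇒ no f, not summable.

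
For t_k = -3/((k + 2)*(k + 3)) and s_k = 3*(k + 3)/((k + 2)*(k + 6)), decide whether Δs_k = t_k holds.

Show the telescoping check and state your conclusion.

s_(k+1) = 3*(k + 4)/((k + 3)*(k + 7))
s_(k+1) − s_k = 3*(-k**2 - 7*k - 15)/(k**4 + 18*k**3 + 113*k**2 + 288*k + 252)
(s_(k+1) − s_k) − t_k = 9*(2*k + 9)/(k**4 + 18*k**3 + 113*k**2 + 288*k + 252)

Invalid: residual 9*(2*k + 9)/(k**4 + 18*k**3 + 113*k**2 + 288*k + 252) ≠ 0.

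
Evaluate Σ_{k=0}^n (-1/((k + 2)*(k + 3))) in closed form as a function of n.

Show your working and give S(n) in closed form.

Step 1: r(k) = (k + 2)/(k + 4).
So A=k + 2 and B=k + 4, with C=1.
Key eq: (k + 2)·f(k+1) = (k + 3)·f(k) + (1).
deg f ≤ 1 (via 1,1,0).
Solve for f: f(k) = k/2 (degree 1 ≤ 1).
So s_k = (B(k−1)f/C)·t_k = (k*(k + 3)/2)·t_k = -k/(2*k + 4).
Check: Δs_k = -1/(k**2 + 5*k + 6). ✓
Σ_(k=0)^n t_k = s_(n+1) − s_(0) = ((-n - 1)/(2*(n + 3))) − (0), i.e. (-n - 1)/(2*(n + 3)).

S(n) = (-n - 1)/(2*(n + 3))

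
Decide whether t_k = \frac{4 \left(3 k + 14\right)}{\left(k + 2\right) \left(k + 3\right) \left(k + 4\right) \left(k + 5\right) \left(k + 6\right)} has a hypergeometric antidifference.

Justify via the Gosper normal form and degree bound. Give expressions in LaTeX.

Yes. s_k = \frac{2 k \left(k^{2} + 10 k + 31\right)}{15 \left(k^{3} + 10 k^{2} + 31 k + 30\right)}.

r(k) = (k + 2)*(3*k + 17)/((k + 7)*(3*k + 14)) after simplifying.
A = k + 2, B = k + 7, C = k + 14/3.
f must satisfy (k + 2)·f(k+1) − (k + 6)·f(k) = k + 14/3.
d = 4 from the (1,1,1) case.
Solve for f: f(k) = k*(k + 4)*(k**2 + 10*k + 31)/90 (degree 4 ≤ 4).
R(k) = B(k−1)·f(k)/C(k) = k*(k + 4)*(k + 6)*(k**2 + 10*k + 31)/(30*(3*k + 14)); s_k = R·t_k = 2*k*(k**2 + 10*k + 31)/(15*(k**3 + 10*k**2 + 31*k + 30)).
Verify: 4*(3*k + 14)/(k**5 + 20*k**4 + 155*k**3 + 580*k**2 + 1044*k + 720) matches t_k.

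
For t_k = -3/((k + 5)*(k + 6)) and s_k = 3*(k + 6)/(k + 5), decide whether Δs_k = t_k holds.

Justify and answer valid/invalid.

valid; difference matches t_k

s_(k+1) = 3*(k + 7)/(k + 6)
s_(k+1) − s_k = -3/(k**2 + 11*k + 30)
(s_(k+1) − s_k) − t_k = 0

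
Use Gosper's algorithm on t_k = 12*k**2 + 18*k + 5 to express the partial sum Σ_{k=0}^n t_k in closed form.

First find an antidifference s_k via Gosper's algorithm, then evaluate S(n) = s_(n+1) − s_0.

S(n) = 4*n**3 + 15*n**2 + 16*n + 5

Compute t_(k+1)/t_k: get (12*k**2 + 42*k + 35)/(12*k**2 + 18*k + 5).
Factor: A=1; B=1; C=k**2 + 3*k/2 + 5/12.
Solve (1)·f(k+1) − (1)·f(k) = k**2 + 3*k/2 + 5/12.
deg f ≤ 3 (via 0,0,2).
Solving with deg f ≤ 3: f(k) = k*(4*k**2 + 3*k - 2)/12.
So s_k = (B(k−1)f/C)·t_k = (k*(4*k**2 + 3*k - 2)/(12*k**2 + 18*k + 5))·t_k = k*(4*k**2 + 3*k - 2).
Check: Δs_k = 12*k**2 + 18*k + 5. ✓
Σ_(k=0)^n t_k = s_(n+1) − s_(0) = (4*n**3 + 15*n**2 + 16*n + 5) − (0), i.e. 4*n**3 + 15*n**2 + 16*n + 5.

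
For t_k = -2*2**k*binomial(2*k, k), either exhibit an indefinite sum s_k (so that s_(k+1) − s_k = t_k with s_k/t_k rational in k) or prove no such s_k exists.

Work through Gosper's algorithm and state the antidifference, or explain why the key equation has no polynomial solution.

The ratio is 4*(2*k + 1)/(k + 1).
Factor: A=8*k + 4; B=k + 1; C=1.
Need (8*k + 4)·f(k+1) − (k)·f(k) = 1.
Degrees (1,1,0) ⇒ d ≤ -1.
d = -1 < 0 ⇒ no nonzero polynomial f; not summable.

not Gosper-summable; s_k does not exist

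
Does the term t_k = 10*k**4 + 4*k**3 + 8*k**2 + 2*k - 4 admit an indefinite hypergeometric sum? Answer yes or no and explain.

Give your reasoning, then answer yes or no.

Yes. s_k = 2*k*(k**4 - 2*k**3 + 2*k**2 - k - 2).

Compute t_(k+1)/t_k: get (5*k**4 + 22*k**3 + 40*k**2 + 35*k + 10)/(5*k**4 + 2*k**3 + 4*k**2 + k - 2).
Normal form (A,B,C) = (1, 1, k**4 + 2*k**3/5 + 4*k**2/5 + k/5 - 2/5).
Key eq: (1)·f(k+1) = (1)·f(k) + (k**4 + 2*k**3/5 + 4*k**2/5 + k/5 - 2/5).
deg f ≤ 5 (via 0,0,4).
Coefficient equations give f(k) = k*(k**2 - k - 1)*(k**2 - k + 2)/5.
Then R = B(k−1)f/C = k*(k**2 - k - 1)*(k**2 - k + 2)/(5*k**4 + 2*k**3 + 4*k**2 + k - 2), so s_k = R(k)·t_k = 2*k*(k**4 - 2*k**3 + 2*k**2 - k - 2).
Δs = 10*k**4 + 4*k**3 + 8*k**2 + 2*k - 4, as required.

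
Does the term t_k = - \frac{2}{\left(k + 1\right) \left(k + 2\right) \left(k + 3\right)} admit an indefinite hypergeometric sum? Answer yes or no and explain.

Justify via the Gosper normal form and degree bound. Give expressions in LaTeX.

Yes. s_k = \frac{k \left(- k - 3\right)}{2 \left(k + 1\right) \left(k + 2\right)}.

r(k) = (k + 1)/(k + 4) after simplifying.
A = k + 1, B = k + 4, C = 1.
Set up (k + 1)·f(k+1) − (k + 3)·f(k) − (1) = 0.
deg f ≤ 2 (via 1,1,0).
A polynomial solution: f(k) = k*(k + 3)/4.
Certificate R = B(k−1)f/C = k*(k + 3)**2/4 gives s_k = k*(-k - 3)/(2*(k + 1)*(k + 2)).
Δs = -2/(k**3 + 6*k**2 + 11*k + 6), as required.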